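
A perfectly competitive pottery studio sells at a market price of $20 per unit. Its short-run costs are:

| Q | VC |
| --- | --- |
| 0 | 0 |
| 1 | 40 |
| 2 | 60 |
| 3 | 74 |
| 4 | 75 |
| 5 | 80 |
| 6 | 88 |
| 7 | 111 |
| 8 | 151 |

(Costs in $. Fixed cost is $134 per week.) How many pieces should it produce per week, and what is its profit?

Tabulate TR − TC: Q=0: -134; Q=1: -154; Q=2: -154; Q=3: -148; Q=4: -129; Q=5: -114; Q=6: -102; Q=7: -105; Q=8: -125.
Profit is maximized at Q = 6. AVC there is 88/6 = $14.67 ≤ P, so producing beats shutting down (which would give -$134).

Q = 6; profit = -$102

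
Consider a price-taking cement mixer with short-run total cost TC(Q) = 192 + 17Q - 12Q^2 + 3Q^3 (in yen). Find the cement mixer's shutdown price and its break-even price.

Shutdown price = ¥5; break-even price = ¥65

Shutdown price = min AVC. AVC = 17 - 12Q + 3Q^2, with vertex at Q = 2 and minimum ¥5.
ATC = 192/Q + 17 - 12Q + 3Q^2. Setting dATC/dQ = −192/Q^2 − 12 + 6Q = 0 gives Q = 4 (since 6·4^3 − 12·4^2 = 192).
min ATC = 192/4 + 17 − 12·4 + 3·4^2 = ¥65. That is the break-even price.
Between these two prices the firm operates at a loss; above ¥65 it earns a profit.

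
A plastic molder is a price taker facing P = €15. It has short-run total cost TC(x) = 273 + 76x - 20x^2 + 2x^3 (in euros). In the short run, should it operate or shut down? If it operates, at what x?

Shut down

Variable cost is VC = 76x - 20x^2 + 2x^3, so AVC = VC/x = 76 - 20x + 2x^2 and MC = dTC/dx = 76 - 40x + 6x^2.
The AVC parabola has its vertex at x = 20/4 = 5, where AVC = 76 - 20·5 + 2·5^2 = €26.
P = €15 lies below min AVC = €26; no output level covers variable cost.
Shutting down limits the loss to fixed cost, €273.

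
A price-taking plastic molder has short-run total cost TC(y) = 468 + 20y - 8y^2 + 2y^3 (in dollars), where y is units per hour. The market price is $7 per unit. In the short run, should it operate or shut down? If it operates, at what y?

Shut down

Strip out fixed cost: VC = 20y - 8y^2 + 2y^3. Then AVC = 20 - 8y + 2y^2 and MC = 20 - 16y + 6y^2.
AVC hits its minimum where MC = AVC, at y = 2, giving min AVC = 20 - 8·2 + 2·2^2 = $12.
Since P = $7 < min AVC = $12, price fails to cover variable cost at any output.
Best response: produce nothing and absorb the $468 fixed cost.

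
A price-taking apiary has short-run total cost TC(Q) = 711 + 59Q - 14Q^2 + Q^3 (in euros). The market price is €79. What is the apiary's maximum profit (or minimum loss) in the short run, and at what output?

AVC = 59 - 14Q + Q^2; min AVC = €10 at Q = 7. Since P = €79 ≥ min AVC, the firm produces.
With MC = 59 - 28Q + 3Q^2, P = MC on the upward-sloping part at Q* = 10.
TR = 79·10 = 790. TC = 711 + 190 = 901. Profit = 790 − 901 = -€111.
That loss of €111 beats the €711 the firm would lose by shutting down; producing recovers €600 of fixed cost.

Profit = -€111 at Q = 10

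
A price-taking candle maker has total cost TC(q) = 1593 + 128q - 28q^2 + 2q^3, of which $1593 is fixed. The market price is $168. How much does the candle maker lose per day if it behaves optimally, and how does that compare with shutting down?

AVC = 128 - 28q + 2q^2; min AVC = $30 at q = 7. Since P = $168 ≥ min AVC, the firm produces.
MC = 128 - 56q + 6q^2. Setting P = MC and taking the root on the rising branch gives q* = 10.
TR = 168·10 = 1680. TC = 1593 + 480 = 2073. Profit = 1680 − 2073 = -$393.
By producing, the firm covers all variable cost plus $1200 of fixed cost; shutting down would lose the full $1593.

Profit = -$393 at q = 10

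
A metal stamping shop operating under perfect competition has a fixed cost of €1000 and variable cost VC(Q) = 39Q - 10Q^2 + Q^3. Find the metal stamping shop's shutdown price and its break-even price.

Shutdown price = min AVC. AVC = 39 - 10Q + Q^2, with vertex at Q = 5 and minimum €14.
ATC = 1000/Q + 39 - 10Q + Q^2. Setting dATC/dQ = −1000/Q^2 − 10 + 2Q = 0 gives Q = 10 (since 2·10^3 − 10·10^2 = 1000).
min ATC = 1000/10 + 39 − 10·10 + 10^2 = €139. That is the break-even price.
Between these two prices the firm operates at a loss; above €139 it earns a profit.

Shutdown price = €14; break-even price = €139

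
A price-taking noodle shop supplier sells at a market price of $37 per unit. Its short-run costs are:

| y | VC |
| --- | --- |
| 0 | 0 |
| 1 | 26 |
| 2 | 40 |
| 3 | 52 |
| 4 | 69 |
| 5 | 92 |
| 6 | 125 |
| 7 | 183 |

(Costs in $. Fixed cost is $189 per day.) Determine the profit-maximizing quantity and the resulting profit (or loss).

Profit at each row (π = 37y − TC): y=0: -189; y=1: -178; y=2: -155; y=3: -130; y=4: -110; y=5: -96; y=6: -92; y=7: -113.
Profit is maximized at y = 6. AVC there is 125/6 = $20.83 ≤ P, so producing beats shutting down (which would give -$189).

y = 6; profit = -$92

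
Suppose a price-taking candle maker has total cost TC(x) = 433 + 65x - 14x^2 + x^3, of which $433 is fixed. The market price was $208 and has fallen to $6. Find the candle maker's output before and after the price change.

MC = 65 - 28x + 3x^2; the shutdown threshold is min AVC = $16 (at x = 7).
At P = $208 ≥ min AVC, set P = MC on the rising branch: x = 13.
At P = $6 < min AVC = $16, price no longer covers variable cost at any output, so the firm shuts down: x = 0.

Output falls from 13 to 0 (the firm shuts down)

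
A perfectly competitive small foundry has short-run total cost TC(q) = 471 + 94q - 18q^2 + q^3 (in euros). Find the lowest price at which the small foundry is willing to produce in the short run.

€13 per unit

The firm shuts down when price falls below the minimum of average variable cost. AVC = VC/q = 94 - 18q + q^2.
dAVC/dq = -18 + 2q = 0 gives q = 9. min AVC = 94 - 18·9 + 9^2 = 13.
The firm shuts down for any P below €13.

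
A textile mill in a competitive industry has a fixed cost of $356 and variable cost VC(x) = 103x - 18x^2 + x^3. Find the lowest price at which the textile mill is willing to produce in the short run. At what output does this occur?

Short-run supply begins at min AVC. From VC = 103x - 18x^2 + x^3, AVC = 103 - 18x + x^2.
At the minimum of AVC, MC = AVC. MC = 103 - 36x + 3x^2; setting MC = AVC gives 2x^2 - 18x = 0, so x = 9. min AVC = 22.
The firm shuts down for any P below $22.

$22 per unit, at x = 9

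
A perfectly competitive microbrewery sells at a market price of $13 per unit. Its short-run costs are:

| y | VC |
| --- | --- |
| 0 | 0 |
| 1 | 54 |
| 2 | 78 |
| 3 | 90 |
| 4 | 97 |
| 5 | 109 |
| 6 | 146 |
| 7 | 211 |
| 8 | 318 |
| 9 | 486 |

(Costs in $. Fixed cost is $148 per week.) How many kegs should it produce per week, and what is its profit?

y = 0 (shut down); profit = -$148

Tabulate TR − TC: y=0: -148; y=1: -189; y=2: -200; y=3: -199; y=4: -193; y=5: -192; y=6: -216; y=7: -268; y=8: -362; y=9: -517.
Profit is highest at y = 0. Equivalently, the lowest AVC in the table is 109/5 ≈ $21.80 at y = 5, and P = $13 falls below it — price never covers variable cost, so the firm shuts down and loses only its fixed cost.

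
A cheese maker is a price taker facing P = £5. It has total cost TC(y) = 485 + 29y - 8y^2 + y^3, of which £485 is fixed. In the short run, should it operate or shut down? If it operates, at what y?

Shut down

Strip out fixed cost: VC = 29y - 8y^2 + y^3. Then AVC = 29 - 8y + y^2 and MC = 29 - 16y + 3y^2.
AVC hits its minimum where MC = AVC, at y = 4, giving min AVC = 29 - 8·4 + 4^2 = £13.
Since P = £5 < min AVC = £13, price fails to cover variable cost at any output.
Shutting down limits the loss to fixed cost, £485.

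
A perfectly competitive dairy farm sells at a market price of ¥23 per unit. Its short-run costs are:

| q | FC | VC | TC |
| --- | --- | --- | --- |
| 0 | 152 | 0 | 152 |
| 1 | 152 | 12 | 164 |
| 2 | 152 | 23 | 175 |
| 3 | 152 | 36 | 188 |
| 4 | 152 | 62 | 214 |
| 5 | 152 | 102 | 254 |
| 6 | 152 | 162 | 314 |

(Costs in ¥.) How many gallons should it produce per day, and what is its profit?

Profit at each row (π = 23q − TC): q=0: -152; q=1: -141; q=2: -129; q=3: -119; q=4: -122; q=5: -139; q=6: -176.
Profit is maximized at q = 3. AVC there is 36/3 = ¥12 ≤ P, so producing beats shutting down (which would give -¥152).

q = 3; profit = -¥119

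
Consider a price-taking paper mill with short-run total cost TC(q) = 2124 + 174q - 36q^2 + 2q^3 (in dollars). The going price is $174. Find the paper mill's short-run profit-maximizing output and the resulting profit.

Profit = -$396 at q = 12

AVC = 174 - 36q + 2q^2 has its minimum $12 at q = 9; price $174 clears that bar, so the firm operates.
With MC = 174 - 72q + 6q^2, P = MC on the upward-sloping part at q* = 12.
TR = 174·12 = 2088. TC = 2124 + 360 = 2484. Profit = 2088 − 2484 = -$396.
Shutting down would mean losing the fixed cost of $2124, so operating at a loss of $396 is better by $1728.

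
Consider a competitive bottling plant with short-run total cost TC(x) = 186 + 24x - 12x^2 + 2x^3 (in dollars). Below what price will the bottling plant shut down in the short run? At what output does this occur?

$6 per unit, at x = 3

The shutdown price is the minimum of AVC. VC = 24x - 12x^2 + 2x^3, so AVC = 24 - 12x + 2x^2.
dAVC/dx = -12 + 4x = 0 gives x = 3. min AVC = 24 - 12·3 + 2·3^2 = 6.
For P < $6 the firm produces nothing.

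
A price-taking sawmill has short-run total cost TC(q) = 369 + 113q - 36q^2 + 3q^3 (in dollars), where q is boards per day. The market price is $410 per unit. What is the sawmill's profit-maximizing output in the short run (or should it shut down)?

From TC, MC = TC'(q) = 113 - 72q + 9q^2 and AVC = VC/q = 113 - 36q + 3q^2.
AVC hits its minimum where MC = AVC, at q = 6, giving min AVC = 113 - 36·6 + 3·6^2 = $5.
Since P = $410 ≥ min AVC = $5, price covers variable cost and the firm should produce.
Solving P = MC: -297 - 72q + 9q^2 = 0 ⇒ q = -3 or 11. On the upward-sloping branch, q* = 11.
Check: AVC at q = 11 is $80 ≤ P, so revenue covers variable cost.
Profit = P·q − TC = 410·11 − 1249 = $3261.

Produce at q = 11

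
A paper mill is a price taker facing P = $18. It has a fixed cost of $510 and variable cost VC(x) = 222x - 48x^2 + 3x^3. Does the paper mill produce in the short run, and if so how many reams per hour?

Shut down

From TC, MC = TC'(x) = 222 - 96x + 9x^2 and AVC = VC/x = 222 - 48x + 3x^2.
AVC hits its minimum where MC = AVC, at x = 8, giving min AVC = 222 - 48·8 + 3·8^2 = $30.
P = $18 lies below min AVC = $30; no output level covers variable cost.
Best response: produce nothing and absorb the $510 fixed cost.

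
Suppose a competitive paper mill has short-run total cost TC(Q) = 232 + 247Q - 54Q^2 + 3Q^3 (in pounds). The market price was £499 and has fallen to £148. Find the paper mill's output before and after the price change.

Output falls from 14 to 11

AVC = 247 - 54Q + 3Q^2, minimized at Q = 9 where min AVC = £4. MC = 247 - 108Q + 9Q^2.
At P = £499 ≥ min AVC, set P = MC on the rising branch: Q = 14.
At P = £148 ≥ min AVC, set P = MC: Q = 11. The firm stays open but cuts output.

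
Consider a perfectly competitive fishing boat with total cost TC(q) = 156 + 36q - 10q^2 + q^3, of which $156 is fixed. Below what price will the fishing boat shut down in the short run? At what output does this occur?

The shutdown price is the minimum of AVC. VC = 36q - 10q^2 + q^3, so AVC = 36 - 10q + q^2.
dAVC/dq = -10 + 2q = 0 gives q = 5. min AVC = 36 - 10·5 + 5^2 = 11.
The firm shuts down for any P below $11.

$11 per unit, at q = 5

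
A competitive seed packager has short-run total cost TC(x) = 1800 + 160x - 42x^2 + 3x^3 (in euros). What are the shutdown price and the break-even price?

Shutdown price = €13; break-even price = €220

AVC = 160 - 42x + 3x^2; minimized at x = 7, giving min AVC = €13. That is the shutdown price.
ATC = 1800/x + 160 - 42x + 3x^2. Setting dATC/dx = −1800/x^2 − 42 + 6x = 0 gives x = 10 (since 6·10^3 − 42·10^2 = 1800).
min ATC = 1800/10 + 160 − 42·10 + 3·10^2 = €220. That is the break-even price.
For €13 ≤ P < €220 the firm produces at a loss; below €13 it shuts down.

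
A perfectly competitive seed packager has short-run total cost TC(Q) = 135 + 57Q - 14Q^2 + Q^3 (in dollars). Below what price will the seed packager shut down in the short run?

$8 per unit

Short-run supply begins at min AVC. From VC = 57Q - 14Q^2 + Q^3, AVC = 57 - 14Q + Q^2.
At the minimum of AVC, MC = AVC. MC = 57 - 28Q + 3Q^2; setting MC = AVC gives 2Q^2 - 14Q = 0, so Q = 7. min AVC = 8.
For P < $8 the firm produces nothing.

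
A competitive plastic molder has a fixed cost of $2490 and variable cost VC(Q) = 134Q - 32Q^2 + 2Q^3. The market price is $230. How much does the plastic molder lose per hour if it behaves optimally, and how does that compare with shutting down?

Profit = -$186 at Q = 12

AVC = 134 - 32Q + 2Q^2; min AVC = $6 at Q = 8. Since P = $230 ≥ min AVC, the firm produces.
With MC = 134 - 64Q + 6Q^2, P = MC on the upward-sloping part at Q* = 12.
TR = 230·12 = 2760. TC = 2490 + 456 = 2946. Profit = 2760 − 2946 = -$186.
By producing, the firm covers all variable cost plus $2304 of fixed cost; shutting down would lose the full $2490.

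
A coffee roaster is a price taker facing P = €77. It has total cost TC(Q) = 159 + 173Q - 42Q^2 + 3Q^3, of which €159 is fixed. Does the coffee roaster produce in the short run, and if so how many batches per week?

Variable cost is VC = 173Q - 42Q^2 + 3Q^3, so AVC = VC/Q = 173 - 42Q + 3Q^2 and MC = dTC/dQ = 173 - 84Q + 9Q^2.
The AVC parabola has its vertex at Q = 42/6 = 7, where AVC = 173 - 42·7 + 3·7^2 = €26.
Since P = €77 ≥ min AVC = €26, price covers variable cost and the firm should produce.
Solving P = MC: 96 - 84Q + 9Q^2 = 0 ⇒ Q = 4/3 or 8. On the upward-sloping branch, Q* = 8.
Check: AVC at Q = 8 is €29 ≤ P, so revenue covers variable cost.
Profit = P·Q − TC = 77·8 − 391 = €225.

Produce at Q = 8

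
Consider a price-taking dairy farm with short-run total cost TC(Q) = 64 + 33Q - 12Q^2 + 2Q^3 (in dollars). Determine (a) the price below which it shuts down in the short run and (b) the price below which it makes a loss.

Shutdown price = $15; break-even price = $33

Shutdown price = min AVC. AVC = 33 - 12Q + 2Q^2, with vertex at Q = 3 and minimum $15.
ATC = 64/Q + 33 - 12Q + 2Q^2. Setting dATC/dQ = −64/Q^2 − 12 + 4Q = 0 gives Q = 4 (since 4·4^3 − 12·4^2 = 64).
min ATC = 64/4 + 33 − 12·4 + 2·4^2 = $33. That is the break-even price.
Between these two prices the firm operates at a loss; above $33 it earns a profit.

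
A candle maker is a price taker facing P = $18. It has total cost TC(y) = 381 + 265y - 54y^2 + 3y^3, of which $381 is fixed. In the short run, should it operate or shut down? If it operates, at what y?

Shut down

From TC, MC = TC'(y) = 265 - 108y + 9y^2 and AVC = VC/y = 265 - 54y + 3y^2.
AVC hits its minimum where MC = AVC, at y = 9, giving min AVC = 265 - 54·9 + 3·9^2 = $22.
With P < min AVC ($18 < $22), every unit sold adds to the loss.
Best response: produce nothing and absorb the $381 fixed cost.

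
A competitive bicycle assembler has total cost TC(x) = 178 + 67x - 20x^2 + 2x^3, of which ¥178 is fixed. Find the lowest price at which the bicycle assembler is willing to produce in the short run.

¥17 per unit

Short-run supply begins at min AVC. From VC = 67x - 20x^2 + 2x^3, AVC = 67 - 20x + 2x^2.
At the minimum of AVC, MC = AVC. MC = 67 - 40x + 6x^2; setting MC = AVC gives 4x^2 - 20x = 0, so x = 5. min AVC = 17.
The firm shuts down for any P below ¥17.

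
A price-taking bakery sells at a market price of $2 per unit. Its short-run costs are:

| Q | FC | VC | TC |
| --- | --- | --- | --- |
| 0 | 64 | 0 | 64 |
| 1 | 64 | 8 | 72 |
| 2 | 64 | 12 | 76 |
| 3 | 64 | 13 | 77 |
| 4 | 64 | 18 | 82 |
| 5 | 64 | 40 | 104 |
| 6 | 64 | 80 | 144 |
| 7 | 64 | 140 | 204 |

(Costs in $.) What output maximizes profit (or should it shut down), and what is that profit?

Q = 0 (shut down); profit = -$64

Compute π = P·Q − TC at each output: Q=0: -64; Q=1: -70; Q=2: -72; Q=3: -71; Q=4: -74; Q=5: -94; Q=6: -132; Q=7: -190.
Profit is highest at Q = 0. Equivalently, the lowest AVC in the table is 13/3 ≈ $4.33 at Q = 3, and P = $2 falls below it — price never covers variable cost, so the firm shuts down and loses only its fixed cost.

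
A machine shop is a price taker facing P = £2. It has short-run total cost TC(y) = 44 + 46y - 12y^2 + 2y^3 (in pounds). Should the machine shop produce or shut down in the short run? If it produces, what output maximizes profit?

From TC, MC = TC'(y) = 46 - 24y + 6y^2 and AVC = VC/y = 46 - 12y + 2y^2.
AVC is minimized where dAVC/dy = -12 + 4y = 0, at y = 3; min AVC = 46 - 12·3 + 2·3^2 = £28.
P = £2 lies below min AVC = £28; no output level covers variable cost.
The firm minimizes its loss by shutting down and losing only its fixed cost of £44.

Shut down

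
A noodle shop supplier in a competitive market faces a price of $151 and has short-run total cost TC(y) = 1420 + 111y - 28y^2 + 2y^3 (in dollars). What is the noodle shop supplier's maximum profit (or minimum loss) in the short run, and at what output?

AVC = 111 - 28y + 2y^2 has its minimum $13 at y = 7; price $151 clears that bar, so the firm operates.
With MC = 111 - 56y + 6y^2, P = MC on the upward-sloping part at y* = 10.
TR = 151·10 = 1510. TC = 1420 + 310 = 1730. Profit = 1510 − 1730 = -$220.
That loss of $220 beats the $1420 the firm would lose by shutting down; producing recovers $1200 of fixed cost.

Profit = -$220 at y = 10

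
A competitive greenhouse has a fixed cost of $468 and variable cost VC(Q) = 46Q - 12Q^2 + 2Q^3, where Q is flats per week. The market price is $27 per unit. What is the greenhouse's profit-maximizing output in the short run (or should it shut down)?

Shut down

From TC, MC = TC'(Q) = 46 - 24Q + 6Q^2 and AVC = VC/Q = 46 - 12Q + 2Q^2.
AVC is minimized where dAVC/dQ = -12 + 4Q = 0, at Q = 3; min AVC = 46 - 12·3 + 2·3^2 = $28.
Since P = $27 < min AVC = $28, price fails to cover variable cost at any output.
The firm minimizes its loss by shutting down and losing only its fixed cost of $468.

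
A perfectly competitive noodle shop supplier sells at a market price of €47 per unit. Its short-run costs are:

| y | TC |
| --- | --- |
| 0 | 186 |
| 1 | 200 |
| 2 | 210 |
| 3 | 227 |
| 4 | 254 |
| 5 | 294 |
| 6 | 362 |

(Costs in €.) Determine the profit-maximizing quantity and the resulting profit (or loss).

y = 5; profit = -€59

Compute π = P·y − TC at each output: y=0: -186; y=1: -153; y=2: -116; y=3: -86; y=4: -66; y=5: -59; y=6: -80.
Profit is maximized at y = 5. AVC there is 108/5 = €21.60 ≤ P, so producing beats shutting down (which would give -€186).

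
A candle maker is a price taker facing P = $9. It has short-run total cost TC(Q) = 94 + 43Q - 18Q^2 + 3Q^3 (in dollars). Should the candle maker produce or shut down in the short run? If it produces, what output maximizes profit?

Shut down

Variable cost is VC = 43Q - 18Q^2 + 3Q^3, so AVC = VC/Q = 43 - 18Q + 3Q^2 and MC = dTC/dQ = 43 - 36Q + 9Q^2.
AVC hits its minimum where MC = AVC, at Q = 3, giving min AVC = 43 - 18·3 + 3·3^2 = $16.
P = $9 lies below min AVC = $16; no output level covers variable cost.
Best response: produce nothing and absorb the $94 fixed cost.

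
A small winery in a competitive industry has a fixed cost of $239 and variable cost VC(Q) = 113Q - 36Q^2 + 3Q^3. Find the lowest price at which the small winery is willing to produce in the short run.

$5 per unit

The shutdown price is the minimum of AVC. VC = 113Q - 36Q^2 + 3Q^3, so AVC = 113 - 36Q + 3Q^2.
dAVC/dQ = -36 + 6Q = 0 gives Q = 6. min AVC = 113 - 36·6 + 3·6^2 = 5.
So the shutdown price is $5.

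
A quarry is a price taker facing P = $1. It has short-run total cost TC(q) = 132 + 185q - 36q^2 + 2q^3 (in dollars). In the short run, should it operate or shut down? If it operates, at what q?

Shut down

Strip out fixed cost: VC = 185q - 36q^2 + 2q^3. Then AVC = 185 - 36q + 2q^2 and MC = 185 - 72q + 6q^2.
The AVC parabola has its vertex at q = 36/4 = 9, where AVC = 185 - 36·9 + 2·9^2 = $23.
With P < min AVC ($1 < $23), every unit sold adds to the loss.
The firm minimizes its loss by shutting down and losing only its fixed cost of $132.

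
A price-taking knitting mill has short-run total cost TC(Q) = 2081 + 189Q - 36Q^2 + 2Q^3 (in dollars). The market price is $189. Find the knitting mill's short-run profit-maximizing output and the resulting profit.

AVC = 189 - 36Q + 2Q^2; min AVC = $27 at Q = 9. Since P = $189 ≥ min AVC, the firm produces.
MC = 189 - 72Q + 6Q^2. Setting P = MC and taking the root on the rising branch gives Q* = 12.
TR = 189·12 = 2268. TC = 2081 + 540 = 2621. Profit = 2268 − 2621 = -$353.
By producing, the firm covers all variable cost plus $1728 of fixed cost; shutting down would lose the full $2081.

Profit = -$353 at Q = 12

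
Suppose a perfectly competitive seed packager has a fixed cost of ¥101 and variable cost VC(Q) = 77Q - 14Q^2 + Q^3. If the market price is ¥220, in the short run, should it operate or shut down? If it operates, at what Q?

Produce at Q = 13

Strip out fixed cost: VC = 77Q - 14Q^2 + Q^3. Then AVC = 77 - 14Q + Q^2 and MC = 77 - 28Q + 3Q^2.
AVC hits its minimum where MC = AVC, at Q = 7, giving min AVC = 77 - 14·7 + 7^2 = ¥28.
P = ¥220 exceeds min AVC = ¥28, so the firm stays open.
Solving P = MC: -143 - 28Q + 3Q^2 = 0 ⇒ Q = -11/3 or 13. On the upward-sloping branch, Q* = 13.
Check: AVC at Q = 13 is ¥64 ≤ P, so revenue covers variable cost.
Profit = P·Q − TC = 220·13 − 933 = ¥1927.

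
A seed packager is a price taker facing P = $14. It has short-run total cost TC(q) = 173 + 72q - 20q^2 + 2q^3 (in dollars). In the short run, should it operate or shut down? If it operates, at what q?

Variable cost is VC = 72q - 20q^2 + 2q^3, so AVC = VC/q = 72 - 20q + 2q^2 and MC = dTC/dq = 72 - 40q + 6q^2.
AVC is minimized where dAVC/dq = -20 + 4q = 0, at q = 5; min AVC = 72 - 20·5 + 2·5^2 = $22.
P = $14 lies below min AVC = $22; no output level covers variable cost.
Best response: produce nothing and absorb the $173 fixed cost.

Shut down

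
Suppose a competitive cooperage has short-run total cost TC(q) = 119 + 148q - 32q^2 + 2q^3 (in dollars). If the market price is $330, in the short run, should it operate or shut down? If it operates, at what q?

Produce at q = 13

Strip out fixed cost: VC = 148q - 32q^2 + 2q^3. Then AVC = 148 - 32q + 2q^2 and MC = 148 - 64q + 6q^2.
The AVC parabola has its vertex at q = 32/4 = 8, where AVC = 148 - 32·8 + 2·8^2 = $20.
P = $330 exceeds min AVC = $20, so the firm stays open.
Solving P = MC: -182 - 64q + 6q^2 = 0 ⇒ q = -7/3 or 13. On the upward-sloping branch, q* = 13.
Check: AVC at q = 13 is $70 ≤ P, so revenue covers variable cost.
Profit = P·q − TC = 330·13 − 1029 = $3261.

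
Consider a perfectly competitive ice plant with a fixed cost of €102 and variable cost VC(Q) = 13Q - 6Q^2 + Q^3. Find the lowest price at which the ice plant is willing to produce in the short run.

The shutdown price is the minimum of AVC. VC = 13Q - 6Q^2 + Q^3, so AVC = 13 - 6Q + Q^2.
dAVC/dQ = -6 + 2Q = 0 gives Q = 3. min AVC = 13 - 6·3 + 3^2 = 4.
For P < €4 the firm produces nothing.

€4 per unit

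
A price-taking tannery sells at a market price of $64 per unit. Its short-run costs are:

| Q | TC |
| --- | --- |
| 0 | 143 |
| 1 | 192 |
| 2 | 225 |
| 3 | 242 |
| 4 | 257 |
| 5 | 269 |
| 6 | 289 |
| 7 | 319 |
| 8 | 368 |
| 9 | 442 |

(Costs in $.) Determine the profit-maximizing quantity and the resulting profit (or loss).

Profit at each row (π = 64Q − TC): Q=0: -143; Q=1: -128; Q=2: -97; Q=3: -50; Q=4: -1; Q=5: 51; Q=6: 95; Q=7: 129; Q=8: 144; Q=9: 134.
Profit is maximized at Q = 8. AVC there is 225/8 = $28.12 ≤ P, so producing beats shutting down (which would give -$143).

Q = 8; profit = $144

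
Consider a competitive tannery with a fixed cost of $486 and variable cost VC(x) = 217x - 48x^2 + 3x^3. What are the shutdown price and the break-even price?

Shutdown price = $25; break-even price = $82

AVC = 217 - 48x + 3x^2; minimized at x = 8, giving min AVC = $25. That is the shutdown price.
ATC = 486/x + 217 - 48x + 3x^2. Setting dATC/dx = −486/x^2 − 48 + 6x = 0 gives x = 9 (since 6·9^3 − 48·9^2 = 486).
min ATC = 486/9 + 217 − 48·9 + 3·9^2 = $82. That is the break-even price.
For $25 ≤ P < $82 the firm produces at a loss; below $25 it shuts down.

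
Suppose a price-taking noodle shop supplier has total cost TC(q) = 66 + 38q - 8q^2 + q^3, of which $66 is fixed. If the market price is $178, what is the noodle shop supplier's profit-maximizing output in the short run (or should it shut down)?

From TC, MC = TC'(q) = 38 - 16q + 3q^2 and AVC = VC/q = 38 - 8q + q^2.
The AVC parabola has its vertex at q = 8/2 = 4, where AVC = 38 - 8·4 + 4^2 = $22.
P = $178 exceeds min AVC = $22, so the firm stays open.
Set P = MC: 178 = 38 - 16q + 3q^2 → -140 - 16q + 3q^2 = 0. The roots are q = -14/3 and q = 10; the profit-maximizing output is on the rising part of MC, so q* = 10.
Check: AVC at q = 10 is $58 ≤ P, so revenue covers variable cost.
Profit = P·q − TC = 178·10 − 646 = $1134.

Produce at q = 10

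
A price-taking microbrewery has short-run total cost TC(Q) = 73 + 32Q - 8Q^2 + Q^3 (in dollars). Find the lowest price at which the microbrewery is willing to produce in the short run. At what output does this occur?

$16 per unit, at Q = 4

The shutdown price is the minimum of AVC. VC = 32Q - 8Q^2 + Q^3, so AVC = 32 - 8Q + Q^2.
dAVC/dQ = -8 + 2Q = 0 gives Q = 4. min AVC = 32 - 8·4 + 4^2 = 16.
The firm shuts down for any P below $16.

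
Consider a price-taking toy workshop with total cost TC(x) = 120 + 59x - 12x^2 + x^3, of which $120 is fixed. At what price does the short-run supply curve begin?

$23 per unit

The shutdown price is the minimum of AVC. VC = 59x - 12x^2 + x^3, so AVC = 59 - 12x + x^2.
dAVC/dx = -12 + 2x = 0 gives x = 6. min AVC = 59 - 12·6 + 6^2 = 23.
The firm shuts down for any P below $23.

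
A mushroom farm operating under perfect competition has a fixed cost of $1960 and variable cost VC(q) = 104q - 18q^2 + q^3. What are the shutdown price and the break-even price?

Shutdown price = $23; break-even price = $188

AVC = 104 - 18q + q^2; minimized at q = 9, giving min AVC = $23. That is the shutdown price.
ATC = 1960/q + 104 - 18q + q^2. Setting dATC/dq = −1960/q^2 − 18 + 2q = 0 gives q = 14 (since 2·14^3 − 18·14^2 = 1960).
min ATC = 1960/14 + 104 − 18·14 + 14^2 = $188. That is the break-even price.
For $23 ≤ P < $188 the firm produces at a loss; below $23 it shuts down.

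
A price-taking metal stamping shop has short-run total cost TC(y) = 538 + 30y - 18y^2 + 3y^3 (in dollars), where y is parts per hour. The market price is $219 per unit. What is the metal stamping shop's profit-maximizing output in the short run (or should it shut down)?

Produce at y = 7

Variable cost is VC = 30y - 18y^2 + 3y^3, so AVC = VC/y = 30 - 18y + 3y^2 and MC = dTC/dy = 30 - 36y + 9y^2.
AVC is minimized where dAVC/dy = -18 + 6y = 0, at y = 3; min AVC = 30 - 18·3 + 3·3^2 = $3.
Because $219 ≥ $3, revenue can cover variable cost; the firm operates.
P = MC gives -189 - 36y + 9y^2 = 0, with roots -3 and 7. Take the larger (rising MC): y* = 7.
Check: AVC at y = 7 is $51 ≤ P, so revenue covers variable cost.
Profit = P·y − TC = 219·7 − 895 = $638.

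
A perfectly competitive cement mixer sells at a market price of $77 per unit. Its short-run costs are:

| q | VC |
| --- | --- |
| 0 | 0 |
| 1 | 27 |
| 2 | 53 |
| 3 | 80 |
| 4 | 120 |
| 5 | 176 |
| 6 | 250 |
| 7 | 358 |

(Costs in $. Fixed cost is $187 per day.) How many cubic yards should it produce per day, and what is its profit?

q = 6; profit = $25

Compute π = P·q − TC at each output: q=0: -187; q=1: -137; q=2: -86; q=3: -36; q=4: 1; q=5: 22; q=6: 25; q=7: -6.
Profit is maximized at q = 6. AVC there is 250/6 = $41.67 ≤ P, so producing beats shutting down (which would give -$187).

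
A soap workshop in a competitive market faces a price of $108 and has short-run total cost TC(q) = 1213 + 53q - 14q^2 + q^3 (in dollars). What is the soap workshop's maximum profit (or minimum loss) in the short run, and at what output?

Profit = -$245 at q = 11

AVC = 53 - 14q + q^2 has its minimum $4 at q = 7; price $108 clears that bar, so the firm operates.
With MC = 53 - 28q + 3q^2, P = MC on the upward-sloping part at q* = 11.
TR = 108·11 = 1188. TC = 1213 + 220 = 1433. Profit = 1188 − 1433 = -$245.
That loss of $245 beats the $1213 the firm would lose by shutting down; producing recovers $968 of fixed cost.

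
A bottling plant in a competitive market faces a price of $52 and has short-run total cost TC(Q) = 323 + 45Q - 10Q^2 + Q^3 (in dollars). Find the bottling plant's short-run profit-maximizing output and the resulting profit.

Profit = -$127 at Q = 7

AVC = 45 - 10Q + Q^2 has its minimum $20 at Q = 5; price $52 clears that bar, so the firm operates.
With MC = 45 - 20Q + 3Q^2, P = MC on the upward-sloping part at Q* = 7.
TR = 52·7 = 364. TC = 323 + 168 = 491. Profit = 364 − 491 = -$127.
By producing, the firm covers all variable cost plus $196 of fixed cost; shutting down would lose the full $323.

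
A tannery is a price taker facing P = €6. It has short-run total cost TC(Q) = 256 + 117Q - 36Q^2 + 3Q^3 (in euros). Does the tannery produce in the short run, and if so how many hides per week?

Strip out fixed cost: VC = 117Q - 36Q^2 + 3Q^3. Then AVC = 117 - 36Q + 3Q^2 and MC = 117 - 72Q + 9Q^2.
AVC hits its minimum where MC = AVC, at Q = 6, giving min AVC = 117 - 36·6 + 3·6^2 = €9.
Since P = €6 < min AVC = €9, price fails to cover variable cost at any output.
Best response: produce nothing and absorb the €256 fixed cost.

Shut down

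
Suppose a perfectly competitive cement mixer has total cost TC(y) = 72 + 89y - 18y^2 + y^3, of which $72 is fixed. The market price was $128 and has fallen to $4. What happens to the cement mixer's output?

Output falls from 13 to 0 (the firm shuts down)

AVC = 89 - 18y + y^2, minimized at y = 9 where min AVC = $8. MC = 89 - 36y + 3y^2.
At P = $128 ≥ min AVC, set P = MC on the rising branch: y = 13.
At P = $4 < min AVC = $8, price no longer covers variable cost at any output, so the firm shuts down: y = 0.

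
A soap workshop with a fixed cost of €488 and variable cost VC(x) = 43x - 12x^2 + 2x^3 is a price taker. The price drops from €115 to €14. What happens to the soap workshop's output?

MC = 43 - 24x + 6x^2; the shutdown threshold is min AVC = €25 (at x = 3).
With P = €115 above the shutdown price, P = MC gives x = 6.
At P = €14 < min AVC = €25, price no longer covers variable cost at any output, so the firm shuts down: x = 0.

Output falls from 6 to 0 (the firm shuts down)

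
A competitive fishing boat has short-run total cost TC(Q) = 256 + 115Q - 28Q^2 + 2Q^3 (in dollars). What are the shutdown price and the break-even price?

Shutdown price = $17; break-even price = $51

Shutdown price = min AVC. AVC = 115 - 28Q + 2Q^2, with vertex at Q = 7 and minimum $17.
ATC = 256/Q + 115 - 28Q + 2Q^2. Setting dATC/dQ = −256/Q^2 − 28 + 4Q = 0 gives Q = 8 (since 4·8^3 − 28·8^2 = 256).
min ATC = 256/8 + 115 − 28·8 + 2·8^2 = $51. That is the break-even price.
Between these two prices the firm operates at a loss; above $51 it earns a profit.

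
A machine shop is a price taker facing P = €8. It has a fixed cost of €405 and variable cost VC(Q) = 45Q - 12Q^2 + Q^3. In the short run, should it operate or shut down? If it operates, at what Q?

Shut down

Variable cost is VC = 45Q - 12Q^2 + Q^3, so AVC = VC/Q = 45 - 12Q + Q^2 and MC = dTC/dQ = 45 - 24Q + 3Q^2.
AVC is minimized where dAVC/dQ = -12 + 2Q = 0, at Q = 6; min AVC = 45 - 12·6 + 6^2 = €9.
P = €8 lies below min AVC = €9; no output level covers variable cost.
The firm minimizes its loss by shutting down and losing only its fixed cost of €405.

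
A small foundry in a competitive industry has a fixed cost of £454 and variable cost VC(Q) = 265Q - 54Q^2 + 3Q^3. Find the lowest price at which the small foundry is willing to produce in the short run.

The shutdown price is the minimum of AVC. VC = 265Q - 54Q^2 + 3Q^3, so AVC = 265 - 54Q + 3Q^2.
At the minimum of AVC, MC = AVC. MC = 265 - 108Q + 9Q^2; setting MC = AVC gives 6Q^2 - 54Q = 0, so Q = 9. min AVC = 22.
For P < £22 the firm produces nothing.

£22 per unit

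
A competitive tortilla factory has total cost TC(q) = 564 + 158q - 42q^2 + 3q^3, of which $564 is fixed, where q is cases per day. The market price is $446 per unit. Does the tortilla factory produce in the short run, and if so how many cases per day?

Produce at q = 12

From TC, MC = TC'(q) = 158 - 84q + 9q^2 and AVC = VC/q = 158 - 42q + 3q^2.
The AVC parabola has its vertex at q = 42/6 = 7, where AVC = 158 - 42·7 + 3·7^2 = $11.
Because $446 ≥ $11, revenue can cover variable cost; the firm operates.
Solving P = MC: -288 - 84q + 9q^2 = 0 ⇒ q = -8/3 or 12. On the upward-sloping branch, q* = 12.
Check: AVC at q = 12 is $86 ≤ P, so revenue covers variable cost.
Profit = P·q − TC = 446·12 − 1596 = $3756.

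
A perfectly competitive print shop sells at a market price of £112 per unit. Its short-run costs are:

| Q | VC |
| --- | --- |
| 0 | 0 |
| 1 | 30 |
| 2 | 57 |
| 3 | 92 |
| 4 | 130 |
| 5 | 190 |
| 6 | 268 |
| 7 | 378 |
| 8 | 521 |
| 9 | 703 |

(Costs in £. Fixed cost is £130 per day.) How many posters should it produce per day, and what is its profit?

Compute π = P·Q − TC at each output: Q=0: -130; Q=1: -48; Q=2: 37; Q=3: 114; Q=4: 188; Q=5: 240; Q=6: 274; Q=7: 276; Q=8: 245; Q=9: 175.
Profit is maximized at Q = 7. AVC there is 378/7 = £54 ≤ P, so producing beats shutting down (which would give -£130).

Q = 7; profit = £276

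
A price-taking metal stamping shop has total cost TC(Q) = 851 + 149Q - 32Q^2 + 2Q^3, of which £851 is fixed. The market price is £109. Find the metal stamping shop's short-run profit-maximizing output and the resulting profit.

Profit = -£51 at Q = 10

AVC = 149 - 32Q + 2Q^2; min AVC = £21 at Q = 8. Since P = £109 ≥ min AVC, the firm produces.
With MC = 149 - 64Q + 6Q^2, P = MC on the upward-sloping part at Q* = 10.
TR = 109·10 = 1090. TC = 851 + 290 = 1141. Profit = 1090 − 1141 = -£51.
By producing, the firm covers all variable cost plus £800 of fixed cost; shutting down would lose the full £851.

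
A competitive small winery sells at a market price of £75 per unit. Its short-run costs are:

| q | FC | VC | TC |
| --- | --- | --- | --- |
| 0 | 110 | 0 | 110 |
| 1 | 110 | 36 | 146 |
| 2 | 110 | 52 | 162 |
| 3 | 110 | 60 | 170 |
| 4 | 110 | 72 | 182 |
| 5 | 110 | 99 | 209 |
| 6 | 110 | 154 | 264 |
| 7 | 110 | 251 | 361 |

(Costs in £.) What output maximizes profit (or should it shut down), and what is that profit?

Compute π = P·q − TC at each output: q=0: -110; q=1: -71; q=2: -12; q=3: 55; q=4: 118; q=5: 166; q=6: 186; q=7: 164.
Profit is maximized at q = 6. AVC there is 154/6 = £25.67 ≤ P, so producing beats shutting down (which would give -£110).

q = 6; profit = £186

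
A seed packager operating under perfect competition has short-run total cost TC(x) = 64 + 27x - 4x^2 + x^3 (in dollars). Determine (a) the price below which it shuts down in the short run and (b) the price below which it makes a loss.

Shutdown price = $23; break-even price = $43

Shutdown price = min AVC. AVC = 27 - 4x + x^2, with vertex at x = 2 and minimum $23.
ATC = 64/x + 27 - 4x + x^2. Setting dATC/dx = −64/x^2 − 4 + 2x = 0 gives x = 4 (since 2·4^3 − 4·4^2 = 64).
min ATC = 64/4 + 27 − 4·4 + 4^2 = $43. That is the break-even price.
Between these two prices the firm operates at a loss; above $43 it earns a profit.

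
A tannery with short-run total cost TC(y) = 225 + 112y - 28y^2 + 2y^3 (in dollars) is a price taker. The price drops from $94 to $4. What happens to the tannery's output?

MC = 112 - 56y + 6y^2; the shutdown threshold is min AVC = $14 (at y = 7).
At P = $94 ≥ min AVC, set P = MC on the rising branch: y = 9.
At P = $4 < min AVC = $14, price no longer covers variable cost at any output, so the firm shuts down: y = 0.

Output falls from 9 to 0 (the firm shuts down)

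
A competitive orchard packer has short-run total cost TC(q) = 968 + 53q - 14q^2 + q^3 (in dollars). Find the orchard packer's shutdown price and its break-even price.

AVC = 53 - 14q + q^2; minimized at q = 7, giving min AVC = $4. That is the shutdown price.
ATC = 968/q + 53 - 14q + q^2. Setting dATC/dq = −968/q^2 − 14 + 2q = 0 gives q = 11 (since 2·11^3 − 14·11^2 = 968).
min ATC = 968/11 + 53 − 14·11 + 11^2 = $108. That is the break-even price.
For $4 ≤ P < $108 the firm produces at a loss; below $4 it shuts down.

Shutdown price = $4; break-even price = $108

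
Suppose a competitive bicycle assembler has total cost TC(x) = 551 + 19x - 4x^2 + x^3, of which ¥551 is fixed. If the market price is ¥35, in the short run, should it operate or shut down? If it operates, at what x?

From TC, MC = TC'(x) = 19 - 8x + 3x^2 and AVC = VC/x = 19 - 4x + x^2.
The AVC parabola has its vertex at x = 4/2 = 2, where AVC = 19 - 4·2 + 2^2 = ¥15.
Since P = ¥35 ≥ min AVC = ¥15, price covers variable cost and the firm should produce.
Set P = MC: 35 = 19 - 8x + 3x^2 → -16 - 8x + 3x^2 = 0. The roots are x = -4/3 and x = 4; the profit-maximizing output is on the rising part of MC, so x* = 4.
Check: AVC at x = 4 is ¥19 ≤ P, so revenue covers variable cost.
Profit = P·x − TC = 35·4 − 627 = -¥487, a loss, but smaller than the ¥551 fixed cost the firm would lose by shutting down.

Produce at x = 4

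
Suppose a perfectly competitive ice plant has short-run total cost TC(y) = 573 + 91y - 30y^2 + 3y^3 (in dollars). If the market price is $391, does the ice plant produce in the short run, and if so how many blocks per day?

From TC, MC = TC'(y) = 91 - 60y + 9y^2 and AVC = VC/y = 91 - 30y + 3y^2.
The AVC parabola has its vertex at y = 30/6 = 5, where AVC = 91 - 30·5 + 3·5^2 = $16.
Since P = $391 ≥ min AVC = $16, price covers variable cost and the firm should produce.
Solving P = MC: -300 - 60y + 9y^2 = 0 ⇒ y = -10/3 or 10. On the upward-sloping branch, y* = 10.
Check: AVC at y = 10 is $91 ≤ P, so revenue covers variable cost.
Profit = P·y − TC = 391·10 − 1483 = $2427.

Produce at y = 10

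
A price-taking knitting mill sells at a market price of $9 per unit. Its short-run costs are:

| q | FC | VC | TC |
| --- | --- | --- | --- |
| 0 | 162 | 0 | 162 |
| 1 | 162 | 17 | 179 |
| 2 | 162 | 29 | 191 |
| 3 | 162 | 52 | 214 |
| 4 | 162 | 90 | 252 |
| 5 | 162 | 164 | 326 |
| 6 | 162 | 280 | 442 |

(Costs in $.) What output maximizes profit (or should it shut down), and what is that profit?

q = 0 (shut down); profit = -$162

Compute π = P·q − TC at each output: q=0: -162; q=1: -170; q=2: -173; q=3: -187; q=4: -216; q=5: -281; q=6: -388.
Profit is highest at q = 0. Equivalently, the lowest AVC in the table is 29/2 ≈ $14.50 at q = 2, and P = $9 falls below it — price never covers variable cost, so the firm shuts down and loses only its fixed cost.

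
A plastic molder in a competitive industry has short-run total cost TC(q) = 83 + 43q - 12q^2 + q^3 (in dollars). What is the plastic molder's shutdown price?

$7 per unit

Short-run supply begins at min AVC. From VC = 43q - 12q^2 + q^3, AVC = 43 - 12q + q^2.
At the minimum of AVC, MC = AVC. MC = 43 - 24q + 3q^2; setting MC = AVC gives 2q^2 - 12q = 0, so q = 6. min AVC = 7.
So the shutdown price is $7.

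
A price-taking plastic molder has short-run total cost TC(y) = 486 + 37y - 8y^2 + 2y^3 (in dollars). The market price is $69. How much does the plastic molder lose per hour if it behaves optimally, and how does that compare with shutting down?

AVC = 37 - 8y + 2y^2 has its minimum $29 at y = 2; price $69 clears that bar, so the firm operates.
MC = 37 - 16y + 6y^2. Setting P = MC and taking the root on the rising branch gives y* = 4.
TR = 69·4 = 276. TC = 486 + 148 = 634. Profit = 276 − 634 = -$358.
That loss of $358 beats the $486 the firm would lose by shutting down; producing recovers $128 of fixed cost.

Profit = -$358 at y = 4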